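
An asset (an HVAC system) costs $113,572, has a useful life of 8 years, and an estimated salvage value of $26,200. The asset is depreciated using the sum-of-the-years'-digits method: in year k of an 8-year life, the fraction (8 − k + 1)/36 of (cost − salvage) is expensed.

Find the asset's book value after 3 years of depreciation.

$62,605

Depreciable base = $113,572 − $26,200 = $87,372.
Sum of the years' digits = 8+7+6+5+4+3+2+1 = 36.
Year 1: $87,372 × 8/36 = $19,416. Book value $94,156.
Year 2: $87,372 × 7/36 = $16,989. Book value $77,167.
Year 3: $87,372 × 6/36 = $14,562. Book value $62,605.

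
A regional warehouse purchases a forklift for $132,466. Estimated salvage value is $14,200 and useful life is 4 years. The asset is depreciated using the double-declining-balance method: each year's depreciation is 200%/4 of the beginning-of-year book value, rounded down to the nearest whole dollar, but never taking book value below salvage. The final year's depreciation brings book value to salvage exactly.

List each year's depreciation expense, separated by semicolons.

$66,233; $33,116; $16,558; $2,359

Depreciable base = $132,466 − $14,200 = $118,266.
Year 1: ⌊$132,466 × 200%/4⌋ = $66,233. Book value $66,233.
Year 2: ⌊$66,233 × 200%/4⌋ = $33,116. Book value $33,117.
Year 3: ⌊$33,117 × 200%/4⌋ = $16,558. Book value $16,559.
Year 4 (final): $16,559 − $14,200 = $2,359. Book value $14,200.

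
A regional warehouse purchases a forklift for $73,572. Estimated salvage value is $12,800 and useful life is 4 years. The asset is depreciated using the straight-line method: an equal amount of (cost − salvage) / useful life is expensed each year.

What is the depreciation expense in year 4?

$15,193

Depreciable base = $73,572 − $12,800 = $60,772.
Annual expense = $60,772 / 4 = $15,193.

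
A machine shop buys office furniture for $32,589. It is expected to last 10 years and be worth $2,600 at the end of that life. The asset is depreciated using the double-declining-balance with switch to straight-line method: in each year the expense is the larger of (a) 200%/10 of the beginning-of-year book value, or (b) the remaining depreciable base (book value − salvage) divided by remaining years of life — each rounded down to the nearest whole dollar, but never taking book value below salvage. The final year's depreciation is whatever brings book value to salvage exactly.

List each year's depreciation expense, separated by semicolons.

$6,517; $5,214; $4,171; $3,337; $2,670; $2,136; $1,708; $1,412; $1,412; $1,412

Depreciable base = $32,589 − $2,600 = $29,989.
Year 1: DB = ⌊$32,589 × 200%/10⌋ = $6,517; SL = ⌊$29,989/10⌋ = $2,998 → take DB $6,517. Book value $26,072.
Year 2: DB = ⌊$26,072 × 200%/10⌋ = $5,214; SL = ⌊$23,472/9⌋ = $2,608 → take DB $5,214. Book value $20,858.
Year 3: DB = ⌊$20,858 × 200%/10⌋ = $4,171; SL = ⌊$18,258/8⌋ = $2,282 → take DB $4,171. Book value $16,687.
Year 4: DB = ⌊$16,687 × 200%/10⌋ = $3,337; SL = ⌊$14,087/7⌋ = $2,012 → take DB $3,337. Book value $13,350.
Year 5: DB = ⌊$13,350 × 200%/10⌋ = $2,670; SL = ⌊$10,750/6⌋ = $1,791 → take DB $2,670. Book value $10,680.
Year 6: DB = ⌊$10,680 × 200%/10⌋ = $2,136; SL = ⌊$8,080/5⌋ = $1,616 → take DB $2,136. Book value $8,544.
Year 7: DB = ⌊$8,544 × 200%/10⌋ = $1,708; SL = ⌊$5,944/4⌋ = $1,486 → take DB $1,708. Book value $6,836.
Year 8: DB = ⌊$6,836 × 200%/10⌋ = $1,367; SL = ⌊$4,236/3⌋ = $1,412 → take SL $1,412. Book value $5,424.
Year 9: DB = ⌊$5,424 × 200%/10⌋ = $1,084; SL = ⌊$2,824/2⌋ = $1,412 → take SL $1,412. Book value $4,012.
Year 10 (final): $4,012 − $2,600 = $1,412. Book value $2,600.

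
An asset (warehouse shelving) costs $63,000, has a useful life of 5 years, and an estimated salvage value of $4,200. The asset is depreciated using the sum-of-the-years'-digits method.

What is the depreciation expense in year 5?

Depreciable base = $63,000 − $4,200 = $58,800.
Sum of the years' digits = 5+4+3+2+1 = 15.
Year 1: $58,800 × 5/15 = $19,600. Book value $43,400.
Year 2: $58,800 × 4/15 = $15,680. Book value $27,720.
Year 3: $58,800 × 3/15 = $11,760. Book value $15,960.
Year 4: $58,800 × 2/15 = $7,840. Book value $8,120.
Year 5: $58,800 × 1/15 = $3,920. Book value $4,200.

$3,920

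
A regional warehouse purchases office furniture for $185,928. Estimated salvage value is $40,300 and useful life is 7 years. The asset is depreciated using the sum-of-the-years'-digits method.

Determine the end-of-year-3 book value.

Depreciable base = $185,928 − $40,300 = $145,628.
Sum of the years' digits = 7+6+5+4+3+2+1 = 28.
Year 1: $145,628 × 7/28 = $36,407. Book value $149,521.
Year 2: $145,628 × 6/28 = $31,206. Book value $118,315.
Year 3: $145,628 × 5/28 = $26,005. Book value $92,310.

$92,310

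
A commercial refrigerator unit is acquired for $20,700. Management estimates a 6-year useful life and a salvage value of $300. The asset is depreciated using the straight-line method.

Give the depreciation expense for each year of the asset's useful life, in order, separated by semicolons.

$3,400; $3,400; $3,400; $3,400; $3,400; $3,400

Depreciable base = $20,700 − $300 = $20,400.
Annual expense = $20,400 / 6 = $3,400.
End of year 1: book value $17,300.
End of year 2: book value $13,900.
End of year 3: book value $10,500.
End of year 4: book value $7,100.
End of year 5: book value $3,700.
End of year 6: book value $300.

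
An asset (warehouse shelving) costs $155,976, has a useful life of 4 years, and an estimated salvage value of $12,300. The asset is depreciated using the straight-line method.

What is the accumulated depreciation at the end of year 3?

$107,757

Depreciable base = $155,976 − $12,300 = $143,676.
Annual expense = $143,676 / 4 = $35,919.
End of year 1: book value $120,057.
End of year 2: book value $84,138.
End of year 3: book value $48,219.
Accumulated through year 3 = $155,976 − $48,219 = $107,757.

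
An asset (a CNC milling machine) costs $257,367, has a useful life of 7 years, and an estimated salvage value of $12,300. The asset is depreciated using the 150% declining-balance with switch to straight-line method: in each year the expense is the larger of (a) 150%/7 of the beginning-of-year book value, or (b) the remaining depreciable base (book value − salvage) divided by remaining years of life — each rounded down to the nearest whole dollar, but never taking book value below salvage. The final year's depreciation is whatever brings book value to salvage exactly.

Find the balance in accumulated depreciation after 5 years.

Depreciable base = $257,367 − $12,300 = $245,067.
Year 1: DB = ⌊$257,367 × 150%/7⌋ = $55,150; SL = ⌊$245,067/7⌋ = $35,009 → take DB $55,150. Book value $202,217.
Year 2: DB = ⌊$202,217 × 150%/7⌋ = $43,332; SL = ⌊$189,917/6⌋ = $31,652 → take DB $43,332. Book value $158,885.
Year 3: DB = ⌊$158,885 × 150%/7⌋ = $34,046; SL = ⌊$146,585/5⌋ = $29,317 → take DB $34,046. Book value $124,839.
Year 4: DB = ⌊$124,839 × 150%/7⌋ = $26,751; SL = ⌊$112,539/4⌋ = $28,134 → take SL $28,134. Book value $96,705.
Year 5: DB = ⌊$96,705 × 150%/7⌋ = $20,722; SL = ⌊$84,405/3⌋ = $28,135 → take SL $28,135. Book value $68,570.
Accumulated through year 5 = $257,367 − $68,570 = $188,797.

$188,797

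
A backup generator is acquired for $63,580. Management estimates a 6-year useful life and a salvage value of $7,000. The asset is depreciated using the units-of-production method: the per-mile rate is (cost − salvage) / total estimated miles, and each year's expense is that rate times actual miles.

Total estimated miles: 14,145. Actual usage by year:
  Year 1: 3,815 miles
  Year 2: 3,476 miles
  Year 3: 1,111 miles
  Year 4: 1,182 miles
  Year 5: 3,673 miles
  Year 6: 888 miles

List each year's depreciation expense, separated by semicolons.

$15,260; $13,904; $4,444; $4,728; $14,692; $3,552

Depreciable base = $63,580 − $7,000 = $56,580.
Rate = $56,580 / 14,145 miles = $4 per mile.
Year 1: 3,815 × $4 = $15,260. Book value $48,320.
Year 2: 3,476 × $4 = $13,904. Book value $34,416.
Year 3: 1,111 × $4 = $4,444. Book value $29,972.
Year 4: 1,182 × $4 = $4,728. Book value $25,244.
Year 5: 3,673 × $4 = $14,692. Book value $10,552.
Year 6: 888 × $4 = $3,552. Book value $7,000.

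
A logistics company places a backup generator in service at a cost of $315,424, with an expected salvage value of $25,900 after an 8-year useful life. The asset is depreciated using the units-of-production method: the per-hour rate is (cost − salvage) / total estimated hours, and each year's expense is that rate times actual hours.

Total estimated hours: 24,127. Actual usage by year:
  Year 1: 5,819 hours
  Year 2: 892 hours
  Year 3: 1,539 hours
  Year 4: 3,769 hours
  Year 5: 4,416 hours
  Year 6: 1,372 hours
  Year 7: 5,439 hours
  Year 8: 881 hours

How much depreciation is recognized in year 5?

$52,992

Depreciable base = $315,424 − $25,900 = $289,524.
Rate = $289,524 / 24,127 hours = $12 per hour.
Year 1: 5,819 × $12 = $69,828. Book value $245,596.
Year 2: 892 × $12 = $10,704. Book value $234,892.
Year 3: 1,539 × $12 = $18,468. Book value $216,424.
Year 4: 3,769 × $12 = $45,228. Book value $171,196.
Year 5: 4,416 × $12 = $52,992. Book value $118,204.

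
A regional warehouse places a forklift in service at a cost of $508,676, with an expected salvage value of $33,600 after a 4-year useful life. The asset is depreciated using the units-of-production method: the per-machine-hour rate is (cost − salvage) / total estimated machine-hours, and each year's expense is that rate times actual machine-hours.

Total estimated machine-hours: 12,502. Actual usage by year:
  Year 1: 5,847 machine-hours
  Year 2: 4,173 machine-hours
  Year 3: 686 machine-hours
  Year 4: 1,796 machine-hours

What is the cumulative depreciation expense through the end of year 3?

$406,828

Depreciable base = $508,676 − $33,600 = $475,076.
Rate = $475,076 / 12,502 machine-hours = $38 per machine-hour.
Year 1: 5,847 × $38 = $222,186. Book value $286,490.
Year 2: 4,173 × $38 = $158,574. Book value $127,916.
Year 3: 686 × $38 = $26,068. Book value $101,848.
Accumulated through year 3 = $508,676 − $101,848 = $406,828.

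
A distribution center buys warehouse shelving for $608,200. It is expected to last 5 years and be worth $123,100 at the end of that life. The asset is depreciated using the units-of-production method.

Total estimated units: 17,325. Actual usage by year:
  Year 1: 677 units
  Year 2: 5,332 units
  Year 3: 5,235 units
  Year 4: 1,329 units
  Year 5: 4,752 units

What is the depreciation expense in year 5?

$133,056

Depreciable base = $608,200 − $123,100 = $485,100.
Rate = $485,100 / 17,325 units = $28 per unit.
Year 1: 677 × $28 = $18,956. Book value $589,244.
Year 2: 5,332 × $28 = $149,296. Book value $439,948.
Year 3: 5,235 × $28 = $146,580. Book value $293,368.
Year 4: 1,329 × $28 = $37,212. Book value $256,156.
Year 5: 4,752 × $28 = $133,056. Book value $123,100.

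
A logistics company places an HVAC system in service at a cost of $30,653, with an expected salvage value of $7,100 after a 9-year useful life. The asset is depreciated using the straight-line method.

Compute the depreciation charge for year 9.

Depreciable base = $30,653 − $7,100 = $23,553.
Annual expense = $23,553 / 9 = $2,617.

$2,617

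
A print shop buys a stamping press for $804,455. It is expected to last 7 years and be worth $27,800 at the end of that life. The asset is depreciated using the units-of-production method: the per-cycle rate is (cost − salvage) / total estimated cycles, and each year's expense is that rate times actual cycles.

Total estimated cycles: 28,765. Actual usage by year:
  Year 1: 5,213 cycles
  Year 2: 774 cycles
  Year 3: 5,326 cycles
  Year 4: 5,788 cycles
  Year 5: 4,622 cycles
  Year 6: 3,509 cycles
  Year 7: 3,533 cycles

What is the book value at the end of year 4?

Depreciable base = $804,455 − $27,800 = $776,655.
Rate = $776,655 / 28,765 cycles = $27 per cycle.
Year 1: 5,213 × $27 = $140,751. Book value $663,704.
Year 2: 774 × $27 = $20,898. Book value $642,806.
Year 3: 5,326 × $27 = $143,802. Book value $499,004.
Year 4: 5,788 × $27 = $156,276. Book value $342,728.

$342,728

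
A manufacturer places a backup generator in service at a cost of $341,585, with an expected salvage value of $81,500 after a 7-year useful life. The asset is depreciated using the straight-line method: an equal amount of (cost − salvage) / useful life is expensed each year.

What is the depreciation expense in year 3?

$37,155

Depreciable base = $341,585 − $81,500 = $260,085.
Annual expense = $260,085 / 7 = $37,155.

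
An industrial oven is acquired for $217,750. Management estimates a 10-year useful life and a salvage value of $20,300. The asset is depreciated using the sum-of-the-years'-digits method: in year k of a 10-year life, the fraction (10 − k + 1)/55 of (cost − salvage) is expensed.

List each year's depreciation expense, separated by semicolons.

Depreciable base = $217,750 − $20,300 = $197,450.
Sum of the years' digits = 10+9+8+7+6+5+4+3+2+1 = 55.
Year 1: $197,450 × 10/55 = $35,900. Book value $181,850.
Year 2: $197,450 × 9/55 = $32,310. Book value $149,540.
Year 3: $197,450 × 8/55 = $28,720. Book value $120,820.
Year 4: $197,450 × 7/55 = $25,130. Book value $95,690.
Year 5: $197,450 × 6/55 = $21,540. Book value $74,150.
Year 6: $197,450 × 5/55 = $17,950. Book value $56,200.
Year 7: $197,450 × 4/55 = $14,360. Book value $41,840.
Year 8: $197,450 × 3/55 = $10,770. Book value $31,070.
Year 9: $197,450 × 2/55 = $7,180. Book value $23,890.
Year 10: $197,450 × 1/55 = $3,590. Book value $20,300.

$35,900; $32,310; $28,720; $25,130; $21,540; $17,950; $14,360; $10,770; $7,180; $3,590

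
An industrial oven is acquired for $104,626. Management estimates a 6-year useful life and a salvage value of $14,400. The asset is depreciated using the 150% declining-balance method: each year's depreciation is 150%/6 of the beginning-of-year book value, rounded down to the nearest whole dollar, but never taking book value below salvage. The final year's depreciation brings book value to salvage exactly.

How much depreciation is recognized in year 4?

Depreciable base = $104,626 − $14,400 = $90,226.
Year 1: ⌊$104,626 × 150%/6⌋ = $26,156. Book value $78,470.
Year 2: ⌊$78,470 × 150%/6⌋ = $19,617. Book value $58,853.
Year 3: ⌊$58,853 × 150%/6⌋ = $14,713. Book value $44,140.
Year 4: ⌊$44,140 × 150%/6⌋ = $11,035. Book value $33,105.

$11,035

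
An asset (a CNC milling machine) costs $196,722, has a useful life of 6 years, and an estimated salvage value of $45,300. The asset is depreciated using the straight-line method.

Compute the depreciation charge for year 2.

Depreciable base = $196,722 − $45,300 = $151,422.
Annual expense = $151,422 / 6 = $25,237.

$25,237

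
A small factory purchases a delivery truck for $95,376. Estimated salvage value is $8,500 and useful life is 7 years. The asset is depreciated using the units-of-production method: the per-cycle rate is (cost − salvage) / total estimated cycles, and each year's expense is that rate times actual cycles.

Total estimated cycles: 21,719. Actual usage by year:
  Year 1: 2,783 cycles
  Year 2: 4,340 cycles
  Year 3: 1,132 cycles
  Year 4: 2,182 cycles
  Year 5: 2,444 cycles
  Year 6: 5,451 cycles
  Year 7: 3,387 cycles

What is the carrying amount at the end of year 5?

$43,852

Depreciable base = $95,376 − $8,500 = $86,876.
Rate = $86,876 / 21,719 cycles = $4 per cycle.
Year 1: 2,783 × $4 = $11,132. Book value $84,244.
Year 2: 4,340 × $4 = $17,360. Book value $66,884.
Year 3: 1,132 × $4 = $4,528. Book value $62,356.
Year 4: 2,182 × $4 = $8,728. Book value $53,628.
Year 5: 2,444 × $4 = $9,776. Book value $43,852.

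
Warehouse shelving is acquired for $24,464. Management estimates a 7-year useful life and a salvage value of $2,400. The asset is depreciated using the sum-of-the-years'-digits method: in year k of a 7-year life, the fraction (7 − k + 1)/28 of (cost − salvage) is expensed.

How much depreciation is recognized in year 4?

Depreciable base = $24,464 − $2,400 = $22,064.
Sum of the years' digits = 7+6+5+4+3+2+1 = 28.
Year 1: $22,064 × 7/28 = $5,516. Book value $18,948.
Year 2: $22,064 × 6/28 = $4,728. Book value $14,220.
Year 3: $22,064 × 5/28 = $3,940. Book value $10,280.
Year 4: $22,064 × 4/28 = $3,152. Book value $7,128.

$3,152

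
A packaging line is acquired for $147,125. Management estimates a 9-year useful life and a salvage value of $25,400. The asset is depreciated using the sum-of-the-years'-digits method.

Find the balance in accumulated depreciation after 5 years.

$94,675

Depreciable base = $147,125 − $25,400 = $121,725.
Sum of the years' digits = 9+8+7+6+5+4+3+2+1 = 45.
Year 1: $121,725 × 9/45 = $24,345. Book value $122,780.
Year 2: $121,725 × 8/45 = $21,640. Book value $101,140.
Year 3: $121,725 × 7/45 = $18,935. Book value $82,205.
Year 4: $121,725 × 6/45 = $16,230. Book value $65,975.
Year 5: $121,725 × 5/45 = $13,525. Book value $52,450.
Accumulated through year 5 = $147,125 − $52,450 = $94,675.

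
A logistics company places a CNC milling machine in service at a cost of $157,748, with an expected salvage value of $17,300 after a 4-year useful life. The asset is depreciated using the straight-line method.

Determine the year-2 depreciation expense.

Depreciable base = $157,748 − $17,300 = $140,448.
Annual expense = $140,448 / 4 = $35,112.

$35,112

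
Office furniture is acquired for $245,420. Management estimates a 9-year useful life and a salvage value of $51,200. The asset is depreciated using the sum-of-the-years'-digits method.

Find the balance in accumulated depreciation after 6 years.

Depreciable base = $245,420 − $51,200 = $194,220.
Sum of the years' digits = 9+8+7+6+5+4+3+2+1 = 45.
Year 1: $194,220 × 9/45 = $38,844. Book value $206,576.
Year 2: $194,220 × 8/45 = $34,528. Book value $172,048.
Year 3: $194,220 × 7/45 = $30,212. Book value $141,836.
Year 4: $194,220 × 6/45 = $25,896. Book value $115,940.
Year 5: $194,220 × 5/45 = $21,580. Book value $94,360.
Year 6: $194,220 × 4/45 = $17,264. Book value $77,096.
Accumulated through year 6 = $245,420 − $77,096 = $168,324.

$168,324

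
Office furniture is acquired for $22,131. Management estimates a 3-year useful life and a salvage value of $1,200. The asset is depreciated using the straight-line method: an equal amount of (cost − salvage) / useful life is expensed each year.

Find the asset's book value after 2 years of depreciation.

Depreciable base = $22,131 − $1,200 = $20,931.
Annual expense = $20,931 / 3 = $6,977.
End of year 1: book value $15,154.
End of year 2: book value $8,177.

$8,177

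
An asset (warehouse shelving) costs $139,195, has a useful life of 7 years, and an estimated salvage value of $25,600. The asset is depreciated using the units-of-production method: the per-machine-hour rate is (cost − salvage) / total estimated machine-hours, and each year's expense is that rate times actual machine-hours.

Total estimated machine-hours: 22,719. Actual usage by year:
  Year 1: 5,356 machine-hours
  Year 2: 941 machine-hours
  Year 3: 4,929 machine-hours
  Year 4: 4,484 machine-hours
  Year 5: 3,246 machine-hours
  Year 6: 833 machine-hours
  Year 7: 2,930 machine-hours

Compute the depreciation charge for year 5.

$16,230

Depreciable base = $139,195 − $25,600 = $113,595.
Rate = $113,595 / 22,719 machine-hours = $5 per machine-hour.
Year 1: 5,356 × $5 = $26,780. Book value $112,415.
Year 2: 941 × $5 = $4,705. Book value $107,710.
Year 3: 4,929 × $5 = $24,645. Book value $83,065.
Year 4: 4,484 × $5 = $22,420. Book value $60,645.
Year 5: 3,246 × $5 = $16,230. Book value $44,415.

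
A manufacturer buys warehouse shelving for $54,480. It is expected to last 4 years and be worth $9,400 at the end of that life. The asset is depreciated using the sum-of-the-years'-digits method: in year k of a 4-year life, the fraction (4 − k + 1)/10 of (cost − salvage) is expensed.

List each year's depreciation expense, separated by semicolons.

Depreciable base = $54,480 − $9,400 = $45,080.
Sum of the years' digits = 4+3+2+1 = 10.
Year 1: $45,080 × 4/10 = $18,032. Book value $36,448.
Year 2: $45,080 × 3/10 = $13,524. Book value $22,924.
Year 3: $45,080 × 2/10 = $9,016. Book value $13,908.
Year 4: $45,080 × 1/10 = $4,508. Book value $9,400.

$18,032; $13,524; $9,016; $4,508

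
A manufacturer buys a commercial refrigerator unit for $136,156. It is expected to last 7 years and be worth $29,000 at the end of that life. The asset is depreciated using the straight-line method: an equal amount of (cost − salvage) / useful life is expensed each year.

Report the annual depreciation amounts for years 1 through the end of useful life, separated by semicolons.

$15,308; $15,308; $15,308; $15,308; $15,308; $15,308; $15,308

Depreciable base = $136,156 − $29,000 = $107,156.
Annual expense = $107,156 / 7 = $15,308.
End of year 1: book value $120,848.
End of year 2: book value $105,540.
End of year 3: book value $90,232.
End of year 4: book value $74,924.
End of year 5: book value $59,616.
End of year 6: book value $44,308.
End of year 7: book value $29,000.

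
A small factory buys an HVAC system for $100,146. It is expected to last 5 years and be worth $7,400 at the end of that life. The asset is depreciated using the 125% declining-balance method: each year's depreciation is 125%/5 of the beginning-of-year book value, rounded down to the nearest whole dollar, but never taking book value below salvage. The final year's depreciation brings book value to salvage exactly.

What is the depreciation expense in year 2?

Depreciable base = $100,146 − $7,400 = $92,746.
Year 1: ⌊$100,146 × 125%/5⌋ = $25,036. Book value $75,110.
Year 2: ⌊$75,110 × 125%/5⌋ = $18,777. Book value $56,333.

$18,777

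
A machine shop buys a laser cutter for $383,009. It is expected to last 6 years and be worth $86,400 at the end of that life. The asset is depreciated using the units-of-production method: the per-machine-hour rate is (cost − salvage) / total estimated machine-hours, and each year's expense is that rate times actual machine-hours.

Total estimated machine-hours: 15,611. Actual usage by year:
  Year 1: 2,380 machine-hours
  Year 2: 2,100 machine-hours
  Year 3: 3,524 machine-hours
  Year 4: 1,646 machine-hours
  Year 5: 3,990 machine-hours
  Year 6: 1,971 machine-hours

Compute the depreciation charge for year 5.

Depreciable base = $383,009 − $86,400 = $296,609.
Rate = $296,609 / 15,611 machine-hours = $19 per machine-hour.
Year 1: 2,380 × $19 = $45,220. Book value $337,789.
Year 2: 2,100 × $19 = $39,900. Book value $297,889.
Year 3: 3,524 × $19 = $66,956. Book value $230,933.
Year 4: 1,646 × $19 = $31,274. Book value $199,659.
Year 5: 3,990 × $19 = $75,810. Book value $123,849.

$75,810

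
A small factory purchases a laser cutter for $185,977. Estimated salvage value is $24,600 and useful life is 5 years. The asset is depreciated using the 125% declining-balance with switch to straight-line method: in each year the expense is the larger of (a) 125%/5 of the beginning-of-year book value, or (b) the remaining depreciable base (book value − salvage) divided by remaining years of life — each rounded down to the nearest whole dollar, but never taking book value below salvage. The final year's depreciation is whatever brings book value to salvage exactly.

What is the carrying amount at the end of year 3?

$77,942

Depreciable base = $185,977 − $24,600 = $161,377.
Year 1: DB = ⌊$185,977 × 125%/5⌋ = $46,494; SL = ⌊$161,377/5⌋ = $32,275 → take DB $46,494. Book value $139,483.
Year 2: DB = ⌊$139,483 × 125%/5⌋ = $34,870; SL = ⌊$114,883/4⌋ = $28,720 → take DB $34,870. Book value $104,613.
Year 3: DB = ⌊$104,613 × 125%/5⌋ = $26,153; SL = ⌊$80,013/3⌋ = $26,671 → take SL $26,671. Book value $77,942.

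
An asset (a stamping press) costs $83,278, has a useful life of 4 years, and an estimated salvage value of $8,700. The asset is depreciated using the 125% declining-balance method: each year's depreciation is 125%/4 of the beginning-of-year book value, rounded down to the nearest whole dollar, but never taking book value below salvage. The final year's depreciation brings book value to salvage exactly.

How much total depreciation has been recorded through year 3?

$56,215

Depreciable base = $83,278 − $8,700 = $74,578.
Year 1: ⌊$83,278 × 125%/4⌋ = $26,024. Book value $57,254.
Year 2: ⌊$57,254 × 125%/4⌋ = $17,891. Book value $39,363.
Year 3: ⌊$39,363 × 125%/4⌋ = $12,300. Book value $27,063.
Accumulated through year 3 = $83,278 − $27,063 = $56,215.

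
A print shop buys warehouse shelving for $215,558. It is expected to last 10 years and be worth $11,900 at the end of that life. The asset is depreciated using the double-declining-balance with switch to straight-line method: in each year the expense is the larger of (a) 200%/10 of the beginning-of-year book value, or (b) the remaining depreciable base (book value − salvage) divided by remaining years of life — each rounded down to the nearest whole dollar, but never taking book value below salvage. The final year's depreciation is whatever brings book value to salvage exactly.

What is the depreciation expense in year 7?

Depreciable base = $215,558 − $11,900 = $203,658.
Year 1: DB = ⌊$215,558 × 200%/10⌋ = $43,111; SL = ⌊$203,658/10⌋ = $20,365 → take DB $43,111. Book value $172,447.
Year 2: DB = ⌊$172,447 × 200%/10⌋ = $34,489; SL = ⌊$160,547/9⌋ = $17,838 → take DB $34,489. Book value $137,958.
Year 3: DB = ⌊$137,958 × 200%/10⌋ = $27,591; SL = ⌊$126,058/8⌋ = $15,757 → take DB $27,591. Book value $110,367.
Year 4: DB = ⌊$110,367 × 200%/10⌋ = $22,073; SL = ⌊$98,467/7⌋ = $14,066 → take DB $22,073. Book value $88,294.
Year 5: DB = ⌊$88,294 × 200%/10⌋ = $17,658; SL = ⌊$76,394/6⌋ = $12,732 → take DB $17,658. Book value $70,636.
Year 6: DB = ⌊$70,636 × 200%/10⌋ = $14,127; SL = ⌊$58,736/5⌋ = $11,747 → take DB $14,127. Book value $56,509.
Year 7: DB = ⌊$56,509 × 200%/10⌋ = $11,301; SL = ⌊$44,609/4⌋ = $11,152 → take DB $11,301. Book value $45,208.

$11,301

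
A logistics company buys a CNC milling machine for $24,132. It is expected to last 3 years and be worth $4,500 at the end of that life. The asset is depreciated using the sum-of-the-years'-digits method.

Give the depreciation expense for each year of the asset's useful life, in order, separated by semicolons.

$9,816; $6,544; $3,272

Depreciable base = $24,132 − $4,500 = $19,632.
Sum of the years' digits = 3+2+1 = 6.
Year 1: $19,632 × 3/6 = $9,816. Book value $14,316.
Year 2: $19,632 × 2/6 = $6,544. Book value $7,772.
Year 3: $19,632 × 1/6 = $3,272. Book value $4,500.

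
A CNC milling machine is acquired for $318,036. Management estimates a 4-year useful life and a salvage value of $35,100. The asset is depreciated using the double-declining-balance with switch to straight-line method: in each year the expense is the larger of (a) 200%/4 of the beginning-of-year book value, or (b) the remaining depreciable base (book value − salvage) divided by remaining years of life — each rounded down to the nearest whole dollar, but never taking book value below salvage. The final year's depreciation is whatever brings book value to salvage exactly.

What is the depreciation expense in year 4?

$4,655

Depreciable base = $318,036 − $35,100 = $282,936.
Year 1: DB = ⌊$318,036 × 200%/4⌋ = $159,018; SL = ⌊$282,936/4⌋ = $70,734 → take DB $159,018. Book value $159,018.
Year 2: DB = ⌊$159,018 × 200%/4⌋ = $79,509; SL = ⌊$123,918/3⌋ = $41,306 → take DB $79,509. Book value $79,509.
Year 3: DB = ⌊$79,509 × 200%/4⌋ = $39,754; SL = ⌊$44,409/2⌋ = $22,204 → take DB $39,754. Book value $39,755.
Year 4 (final): $39,755 − $35,100 = $4,655. Book value $35,100.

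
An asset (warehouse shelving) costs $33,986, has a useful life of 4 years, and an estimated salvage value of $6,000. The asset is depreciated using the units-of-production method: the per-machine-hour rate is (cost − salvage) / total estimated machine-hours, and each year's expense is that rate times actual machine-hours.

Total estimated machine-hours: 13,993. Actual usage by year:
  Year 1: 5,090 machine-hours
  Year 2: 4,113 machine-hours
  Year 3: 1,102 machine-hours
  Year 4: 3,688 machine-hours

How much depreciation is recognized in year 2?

Depreciable base = $33,986 − $6,000 = $27,986.
Rate = $27,986 / 13,993 machine-hours = $2 per machine-hour.
Year 1: 5,090 × $2 = $10,180. Book value $23,806.
Year 2: 4,113 × $2 = $8,226. Book value $15,580.

$8,226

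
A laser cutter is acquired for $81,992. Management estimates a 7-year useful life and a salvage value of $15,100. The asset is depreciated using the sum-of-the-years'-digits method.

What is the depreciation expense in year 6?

Depreciable base = $81,992 − $15,100 = $66,892.
Sum of the years' digits = 7+6+5+4+3+2+1 = 28.
Year 1: $66,892 × 7/28 = $16,723. Book value $65,269.
Year 2: $66,892 × 6/28 = $14,334. Book value $50,935.
Year 3: $66,892 × 5/28 = $11,945. Book value $38,990.
Year 4: $66,892 × 4/28 = $9,556. Book value $29,434.
Year 5: $66,892 × 3/28 = $7,167. Book value $22,267.
Year 6: $66,892 × 2/28 = $4,778. Book value $17,489.

$4,778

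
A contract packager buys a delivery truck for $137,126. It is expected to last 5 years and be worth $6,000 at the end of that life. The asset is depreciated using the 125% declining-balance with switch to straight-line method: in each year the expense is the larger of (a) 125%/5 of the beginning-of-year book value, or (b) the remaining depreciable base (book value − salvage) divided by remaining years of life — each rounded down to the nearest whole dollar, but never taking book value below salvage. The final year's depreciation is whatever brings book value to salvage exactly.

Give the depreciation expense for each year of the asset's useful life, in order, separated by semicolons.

$34,281; $25,711; $23,711; $23,711; $23,712

Depreciable base = $137,126 − $6,000 = $131,126.
Year 1: DB = ⌊$137,126 × 125%/5⌋ = $34,281; SL = ⌊$131,126/5⌋ = $26,225 → take DB $34,281. Book value $102,845.
Year 2: DB = ⌊$102,845 × 125%/5⌋ = $25,711; SL = ⌊$96,845/4⌋ = $24,211 → take DB $25,711. Book value $77,134.
Year 3: DB = ⌊$77,134 × 125%/5⌋ = $19,283; SL = ⌊$71,134/3⌋ = $23,711 → take SL $23,711. Book value $53,423.
Year 4: DB = ⌊$53,423 × 125%/5⌋ = $13,355; SL = ⌊$47,423/2⌋ = $23,711 → take SL $23,711. Book value $29,712.
Year 5 (final): $29,712 − $6,000 = $23,712. Book value $6,000.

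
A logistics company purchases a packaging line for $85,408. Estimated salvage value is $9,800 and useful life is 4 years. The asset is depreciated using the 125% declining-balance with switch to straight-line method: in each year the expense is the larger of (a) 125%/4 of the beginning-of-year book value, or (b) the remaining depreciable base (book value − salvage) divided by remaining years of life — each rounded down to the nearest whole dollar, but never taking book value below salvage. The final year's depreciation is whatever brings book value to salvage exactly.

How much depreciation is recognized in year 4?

Depreciable base = $85,408 − $9,800 = $75,608.
Year 1: DB = ⌊$85,408 × 125%/4⌋ = $26,690; SL = ⌊$75,608/4⌋ = $18,902 → take DB $26,690. Book value $58,718.
Year 2: DB = ⌊$58,718 × 125%/4⌋ = $18,349; SL = ⌊$48,918/3⌋ = $16,306 → take DB $18,349. Book value $40,369.
Year 3: DB = ⌊$40,369 × 125%/4⌋ = $12,615; SL = ⌊$30,569/2⌋ = $15,284 → take SL $15,284. Book value $25,085.
Year 4 (final): $25,085 − $9,800 = $15,285. Book value $9,800.

$15,285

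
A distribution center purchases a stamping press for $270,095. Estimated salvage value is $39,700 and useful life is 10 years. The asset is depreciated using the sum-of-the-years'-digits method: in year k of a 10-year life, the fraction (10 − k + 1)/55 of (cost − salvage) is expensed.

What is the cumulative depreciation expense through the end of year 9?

Depreciable base = $270,095 − $39,700 = $230,395.
Sum of the years' digits = 10+9+8+7+6+5+4+3+2+1 = 55.
Year 1: $230,395 × 10/55 = $41,890. Book value $228,205.
Year 2: $230,395 × 9/55 = $37,701. Book value $190,504.
Year 3: $230,395 × 8/55 = $33,512. Book value $156,992.
Year 4: $230,395 × 7/55 = $29,323. Book value $127,669.
Year 5: $230,395 × 6/55 = $25,134. Book value $102,535.
Year 6: $230,395 × 5/55 = $20,945. Book value $81,590.
Year 7: $230,395 × 4/55 = $16,756. Book value $64,834.
Year 8: $230,395 × 3/55 = $12,567. Book value $52,267.
Year 9: $230,395 × 2/55 = $8,378. Book value $43,889.
Accumulated through year 9 = $270,095 − $43,889 = $226,206.

$226,206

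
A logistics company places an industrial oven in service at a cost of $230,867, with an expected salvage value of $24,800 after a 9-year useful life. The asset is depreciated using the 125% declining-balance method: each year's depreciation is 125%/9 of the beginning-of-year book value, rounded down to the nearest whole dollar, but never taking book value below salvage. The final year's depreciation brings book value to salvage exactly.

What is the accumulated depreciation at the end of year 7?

Depreciable base = $230,867 − $24,800 = $206,067.
Year 1: ⌊$230,867 × 125%/9⌋ = $32,064. Book value $198,803.
Year 2: ⌊$198,803 × 125%/9⌋ = $27,611. Book value $171,192.
Year 3: ⌊$171,192 × 125%/9⌋ = $23,776. Book value $147,416.
Year 4: ⌊$147,416 × 125%/9⌋ = $20,474. Book value $126,942.
Year 5: ⌊$126,942 × 125%/9⌋ = $17,630. Book value $109,312.
Year 6: ⌊$109,312 × 125%/9⌋ = $15,182. Book value $94,130.
Year 7: ⌊$94,130 × 125%/9⌋ = $13,073. Book value $81,057.
Accumulated through year 7 = $230,867 − $81,057 = $149,810.

$149,810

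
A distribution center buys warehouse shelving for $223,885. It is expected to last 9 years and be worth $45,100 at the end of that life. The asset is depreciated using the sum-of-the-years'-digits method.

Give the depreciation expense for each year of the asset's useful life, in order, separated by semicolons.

$35,757; $31,784; $27,811; $23,838; $19,865; $15,892; $11,919; $7,946; $3,973

Depreciable base = $223,885 − $45,100 = $178,785.
Sum of the years' digits = 9+8+7+6+5+4+3+2+1 = 45.
Year 1: $178,785 × 9/45 = $35,757. Book value $188,128.
Year 2: $178,785 × 8/45 = $31,784. Book value $156,344.
Year 3: $178,785 × 7/45 = $27,811. Book value $128,533.
Year 4: $178,785 × 6/45 = $23,838. Book value $104,695.
Year 5: $178,785 × 5/45 = $19,865. Book value $84,830.
Year 6: $178,785 × 4/45 = $15,892. Book value $68,938.
Year 7: $178,785 × 3/45 = $11,919. Book value $57,019.
Year 8: $178,785 × 2/45 = $7,946. Book value $49,073.
Year 9: $178,785 × 1/45 = $3,973. Book value $45,100.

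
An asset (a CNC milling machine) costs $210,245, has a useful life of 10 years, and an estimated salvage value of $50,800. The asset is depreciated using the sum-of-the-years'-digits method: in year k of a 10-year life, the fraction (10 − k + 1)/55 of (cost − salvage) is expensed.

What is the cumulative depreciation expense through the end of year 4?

$98,566

Depreciable base = $210,245 − $50,800 = $159,445.
Sum of the years' digits = 10+9+8+7+6+5+4+3+2+1 = 55.
Year 1: $159,445 × 10/55 = $28,990. Book value $181,255.
Year 2: $159,445 × 9/55 = $26,091. Book value $155,164.
Year 3: $159,445 × 8/55 = $23,192. Book value $131,972.
Year 4: $159,445 × 7/55 = $20,293. Book value $111,679.
Accumulated through year 4 = $210,245 − $111,679 = $98,566.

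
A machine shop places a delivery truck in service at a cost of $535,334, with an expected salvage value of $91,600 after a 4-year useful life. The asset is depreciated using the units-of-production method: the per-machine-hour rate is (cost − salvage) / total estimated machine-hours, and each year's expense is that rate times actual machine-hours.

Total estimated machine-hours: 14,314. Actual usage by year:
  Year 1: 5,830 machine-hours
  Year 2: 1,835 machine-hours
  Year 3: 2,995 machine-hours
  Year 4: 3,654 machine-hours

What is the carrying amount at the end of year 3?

$204,874

Depreciable base = $535,334 − $91,600 = $443,734.
Rate = $443,734 / 14,314 machine-hours = $31 per machine-hour.
Year 1: 5,830 × $31 = $180,730. Book value $354,604.
Year 2: 1,835 × $31 = $56,885. Book value $297,719.
Year 3: 2,995 × $31 = $92,845. Book value $204,874.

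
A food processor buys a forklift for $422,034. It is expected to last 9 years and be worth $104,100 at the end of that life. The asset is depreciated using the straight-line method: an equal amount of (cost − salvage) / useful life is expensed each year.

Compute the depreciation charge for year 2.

Depreciable base = $422,034 − $104,100 = $317,934.
Annual expense = $317,934 / 9 = $35,326.

$35,326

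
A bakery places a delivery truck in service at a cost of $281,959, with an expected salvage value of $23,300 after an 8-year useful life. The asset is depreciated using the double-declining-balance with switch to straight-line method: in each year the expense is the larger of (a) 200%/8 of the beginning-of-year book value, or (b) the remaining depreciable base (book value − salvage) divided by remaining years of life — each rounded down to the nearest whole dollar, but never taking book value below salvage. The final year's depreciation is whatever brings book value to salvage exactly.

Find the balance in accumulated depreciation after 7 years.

$245,217

Depreciable base = $281,959 − $23,300 = $258,659.
Year 1: DB = ⌊$281,959 × 200%/8⌋ = $70,489; SL = ⌊$258,659/8⌋ = $32,332 → take DB $70,489. Book value $211,470.
Year 2: DB = ⌊$211,470 × 200%/8⌋ = $52,867; SL = ⌊$188,170/7⌋ = $26,881 → take DB $52,867. Book value $158,603.
Year 3: DB = ⌊$158,603 × 200%/8⌋ = $39,650; SL = ⌊$135,303/6⌋ = $22,550 → take DB $39,650. Book value $118,953.
Year 4: DB = ⌊$118,953 × 200%/8⌋ = $29,738; SL = ⌊$95,653/5⌋ = $19,130 → take DB $29,738. Book value $89,215.
Year 5: DB = ⌊$89,215 × 200%/8⌋ = $22,303; SL = ⌊$65,915/4⌋ = $16,478 → take DB $22,303. Book value $66,912.
Year 6: DB = ⌊$66,912 × 200%/8⌋ = $16,728; SL = ⌊$43,612/3⌋ = $14,537 → take DB $16,728. Book value $50,184.
Year 7: DB = ⌊$50,184 × 200%/8⌋ = $12,546; SL = ⌊$26,884/2⌋ = $13,442 → take SL $13,442. Book value $36,742.
Accumulated through year 7 = $281,959 − $36,742 = $245,217.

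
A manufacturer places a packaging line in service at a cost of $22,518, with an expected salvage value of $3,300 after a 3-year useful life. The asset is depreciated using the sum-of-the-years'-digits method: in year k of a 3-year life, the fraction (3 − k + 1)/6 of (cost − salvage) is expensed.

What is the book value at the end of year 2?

$6,503

Depreciable base = $22,518 − $3,300 = $19,218.
Sum of the years' digits = 3+2+1 = 6.
Year 1: $19,218 × 3/6 = $9,609. Book value $12,909.
Year 2: $19,218 × 2/6 = $6,406. Book value $6,503.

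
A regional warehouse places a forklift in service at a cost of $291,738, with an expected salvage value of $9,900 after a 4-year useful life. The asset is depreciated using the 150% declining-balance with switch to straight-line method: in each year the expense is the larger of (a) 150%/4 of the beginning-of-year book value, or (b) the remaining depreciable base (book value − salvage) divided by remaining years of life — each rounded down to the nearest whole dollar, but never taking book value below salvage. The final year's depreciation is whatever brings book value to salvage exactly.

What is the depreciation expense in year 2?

Depreciable base = $291,738 − $9,900 = $281,838.
Year 1: DB = ⌊$291,738 × 150%/4⌋ = $109,401; SL = ⌊$281,838/4⌋ = $70,459 → take DB $109,401. Book value $182,337.
Year 2: DB = ⌊$182,337 × 150%/4⌋ = $68,376; SL = ⌊$172,437/3⌋ = $57,479 → take DB $68,376. Book value $113,961.

$68,376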